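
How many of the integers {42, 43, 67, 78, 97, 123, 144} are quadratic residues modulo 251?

3

(42/251) = -1 → non-residue.
(43/251) = -1 → non-residue.
(67/251) = +1 → QR.
(78/251) = -1 → non-residue.
(97/251) = -1 → non-residue.
(123/251) = +1 → QR.
(144/251) = +1 → QR.
Total quadratic residues among the 7: 3.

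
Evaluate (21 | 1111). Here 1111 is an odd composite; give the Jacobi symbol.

-1

Reciprocity: 21 ≡ 1 and 1111 ≡ 3 (mod 4), so (21/1111) = +(1111/21).
Reduce top mod 21: now compute (19/21).
Reciprocity: 19 ≡ 3 and 21 ≡ 1 (mod 4), so (19/21) = +(21/19).
Reduce top mod 19: now compute (2/19).
Pull out 2: since 19 ≡ 3 (mod 8), (2/19) = -1.
Reached (1/19) = 1. Collecting the sign flips along the way, the symbol is -1.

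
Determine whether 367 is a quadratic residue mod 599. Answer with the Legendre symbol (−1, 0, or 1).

Reciprocity: 367 ≡ 3 and 599 ≡ 3 (mod 4), so (367/599) = −(599/367).
Reduce top mod 367: now compute (232/367).
Pull out 2^3: since 367 ≡ 7 (mod 8), (2/367) = +1, so (2/367)^3 = +1.
Reciprocity: 29 ≡ 1 and 367 ≡ 3 (mod 4), so (29/367) = +(367/29).
Reduce top mod 29: now compute (19/29).
Reciprocity: 19 ≡ 3 and 29 ≡ 1 (mod 4), so (19/29) = +(29/19).
Reduce top mod 19: now compute (10/19).
Pull out 2: since 19 ≡ 3 (mod 8), (2/19) = -1.
Reciprocity: 5 ≡ 1 and 19 ≡ 3 (mod 4), so (5/19) = +(19/5).
Reduce top mod 5: now compute (4/5).
Pull out 2^2: since 5 ≡ 5 (mod 8), (2/5) = -1, so (2/5)^2 = +1.
Reached (1/5) = 1. Collecting the sign flips along the way, the symbol is +1.

1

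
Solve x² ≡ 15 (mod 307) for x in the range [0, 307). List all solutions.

Since 307 ≡ 3 (mod 4), a square root of 15 is 15^((307+1)/4) = 15^77 mod 307.
Repeated squaring: 15^2≡225, 15^4≡277, 15^8≡286, 15^16≡134, 15^32≡150, 15^64≡89 (mod 307).
15^77 = 15^(64+8+4+1) ≡ 177 (mod 307).
Check: 177² = 31329 ≡ 15 (mod 307). The two roots are 130 and 177.

130, 177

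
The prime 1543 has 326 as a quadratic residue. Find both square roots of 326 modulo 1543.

596, 947

Since 1543 ≡ 3 (mod 4), a square root of 326 is 326^((1543+1)/4) = 326^386 mod 1543.
Repeated squaring: 326^2≡1352, 326^4≡992, 326^8≡1173, 326^16≡1116, 326^32≡255, 326^64≡219, 326^128≡128, 326^256≡954 (mod 1543).
326^386 = 326^(256+128+2) ≡ 596 (mod 1543).
Check: 596² = 355216 ≡ 326 (mod 1543). The two roots are 596 and 947.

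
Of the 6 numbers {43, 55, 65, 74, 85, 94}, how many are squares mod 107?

1

(43/107) = -1 → non-residue.
(55/107) = -1 → non-residue.
(65/107) = -1 → non-residue.
(74/107) = -1 → non-residue.
(85/107) = +1 → QR.
(94/107) = -1 → non-residue.
Total quadratic residues among the 6: 1.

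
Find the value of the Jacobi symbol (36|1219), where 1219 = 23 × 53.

Pull out 2^2: since 1219 ≡ 3 (mod 8), (2/1219) = -1, so (2/1219)^2 = +1.
Reciprocity: 9 ≡ 1 and 1219 ≡ 3 (mod 4), so (9/1219) = +(1219/9).
Reduce top mod 9: now compute (4/9).
Pull out 2^2: since 9 ≡ 1 (mod 8), (2/9) = +1, so (2/9)^2 = +1.
Reached (1/9) = 1. Collecting the sign flips along the way, the symbol is +1.

1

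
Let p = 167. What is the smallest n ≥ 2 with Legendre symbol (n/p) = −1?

5

(2/167) = +1, so 2 is a residue.
(3/167) = +1, so 3 is a residue.
(4/167) = +1, so 4 is a residue.
(5/167) = −1, so 5 is the smallest positive non-residue mod 167.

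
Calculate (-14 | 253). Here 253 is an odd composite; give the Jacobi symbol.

-1

First reduce: -14 ≡ 239 (mod 253).
Reciprocity: 239 ≡ 3 and 253 ≡ 1 (mod 4), so (239/253) = +(253/239).
Reduce top mod 239: now compute (14/239).
Pull out 2: since 239 ≡ 7 (mod 8), (2/239) = +1.
Reciprocity: 7 ≡ 3 and 239 ≡ 3 (mod 4), so (7/239) = −(239/7).
Reduce top mod 7: now compute (1/7).
Reached (1/7) = 1. Collecting the sign flips along the way, the symbol is -1.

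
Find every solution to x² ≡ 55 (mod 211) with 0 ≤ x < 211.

Since 211 ≡ 3 (mod 4), a square root of 55 is 55^((211+1)/4) = 55^53 mod 211.
Repeated squaring: 55^2≡71, 55^4≡188, 55^8≡107, 55^16≡55, 55^32≡71 (mod 211).
55^53 = 55^(32+16+4+1) ≡ 107 (mod 211).
Check: 107² = 11449 ≡ 55 (mod 211). The two roots are 104 and 107.

104, 107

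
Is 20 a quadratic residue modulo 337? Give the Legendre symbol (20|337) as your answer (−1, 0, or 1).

Pull out 2^2: since 337 ≡ 1 (mod 8), (2/337) = +1, so (2/337)^2 = +1.
Reciprocity: 5 ≡ 1 and 337 ≡ 1 (mod 4), so (5/337) = +(337/5).
Reduce top mod 5: now compute (2/5).
Pull out 2: since 5 ≡ 5 (mod 8), (2/5) = -1.
Reached (1/5) = 1. Collecting the sign flips along the way, the symbol is -1.

-1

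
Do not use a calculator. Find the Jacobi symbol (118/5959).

Pull out 2: since 5959 ≡ 7 (mod 8), (2/5959) = +1.
Reciprocity: 59 ≡ 3 and 5959 ≡ 3 (mod 4), so (59/5959) = −(5959/59).
Reduce top mod 59: now compute (0/59).
Top reduces to 0: gcd > 1, so the symbol is 0.

0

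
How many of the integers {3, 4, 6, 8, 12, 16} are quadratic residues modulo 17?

3

(3/17) = -1 → non-residue.
(4/17) = +1 → QR.
(6/17) = -1 → non-residue.
(8/17) = +1 → QR.
(12/17) = -1 → non-residue.
(16/17) = +1 → QR.
Total quadratic residues among the 6: 3.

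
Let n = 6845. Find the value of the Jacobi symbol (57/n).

-1

Reciprocity: 57 ≡ 1 and 6845 ≡ 1 (mod 4), so (57/6845) = +(6845/57).
Reduce top mod 57: now compute (5/57).
Reciprocity: 5 ≡ 1 and 57 ≡ 1 (mod 4), so (5/57) = +(57/5).
Reduce top mod 5: now compute (2/5).
Pull out 2: since 5 ≡ 5 (mod 8), (2/5) = -1.
Reached (1/5) = 1. Collecting the sign flips along the way, the symbol is -1.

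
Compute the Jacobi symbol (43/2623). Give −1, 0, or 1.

0

Reciprocity: 43 ≡ 3 and 2623 ≡ 3 (mod 4), so (43/2623) = −(2623/43).
Reduce top mod 43: now compute (0/43).
Top reduces to 0: gcd > 1, so the symbol is 0.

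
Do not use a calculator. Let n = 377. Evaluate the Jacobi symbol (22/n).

1

Pull out 2: since 377 ≡ 1 (mod 8), (2/377) = +1.
Reciprocity: 11 ≡ 3 and 377 ≡ 1 (mod 4), so (11/377) = +(377/11).
Reduce top mod 11: now compute (3/11).
Reciprocity: 3 ≡ 3 and 11 ≡ 3 (mod 4), so (3/11) = −(11/3).
Reduce top mod 3: now compute (2/3).
Pull out 2: since 3 ≡ 3 (mod 8), (2/3) = -1.
Reached (1/3) = 1. Collecting the sign flips along the way, the symbol is +1.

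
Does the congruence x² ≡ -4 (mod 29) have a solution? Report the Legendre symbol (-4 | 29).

Euler's criterion: (-4/29) ≡ 25^14 (mod 29).
25^2 ≡ 16 (mod 29)
25^4 ≡ 24 (mod 29)
25^8 ≡ 25 (mod 29)
25^14 = 25^(8+4+2) ≡ 1 (mod 29).
Result is 1, so (-4/29) = 1.

1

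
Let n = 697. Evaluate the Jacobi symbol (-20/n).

-1

First reduce: -20 ≡ 677 (mod 697).
Reciprocity: 677 ≡ 1 and 697 ≡ 1 (mod 4), so (677/697) = +(697/677).
Reduce top mod 677: now compute (20/677).
Pull out 2^2: since 677 ≡ 5 (mod 8), (2/677) = -1, so (2/677)^2 = +1.
Reciprocity: 5 ≡ 1 and 677 ≡ 1 (mod 4), so (5/677) = +(677/5).
Reduce top mod 5: now compute (2/5).
Pull out 2: since 5 ≡ 5 (mod 8), (2/5) = -1.
Reached (1/5) = 1. Collecting the sign flips along the way, the symbol is -1.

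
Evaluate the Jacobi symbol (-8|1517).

First reduce: -8 ≡ 1509 (mod 1517).
Reciprocity: 1509 ≡ 1 and 1517 ≡ 1 (mod 4), so (1509/1517) = +(1517/1509).
Reduce top mod 1509: now compute (8/1509).
Pull out 2^3: since 1509 ≡ 5 (mod 8), (2/1509) = -1, so (2/1509)^3 = -1.
Reached (1/1509) = 1. Collecting the sign flips along the way, the symbol is -1.

-1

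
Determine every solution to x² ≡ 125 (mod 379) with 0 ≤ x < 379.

Since 379 ≡ 3 (mod 4), a square root of 125 is 125^((379+1)/4) = 125^95 mod 379.
Repeated squaring: 125^2≡86, 125^4≡195, 125^8≡125, 125^16≡86, 125^32≡195, 125^64≡125 (mod 379).
125^95 = 125^(64+16+8+4+2+1) ≡ 195 (mod 379).
Check: 195² = 38025 ≡ 125 (mod 379). The two roots are 184 and 195.

184, 195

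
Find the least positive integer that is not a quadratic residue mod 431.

7

(2/431) = +1, so 2 is a residue.
(3/431) = +1, so 3 is a residue.
(4/431) = +1, so 4 is a residue.
(5/431) = +1, so 5 is a residue.
(6/431) = +1, so 6 is a residue.
(7/431) = −1, so 7 is the smallest positive non-residue mod 431.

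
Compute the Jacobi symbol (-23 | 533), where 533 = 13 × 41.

1

First reduce: -23 ≡ 510 (mod 533).
Pull out 2: since 533 ≡ 5 (mod 8), (2/533) = -1.
Reciprocity: 255 ≡ 3 and 533 ≡ 1 (mod 4), so (255/533) = +(533/255).
Reduce top mod 255: now compute (23/255).
Reciprocity: 23 ≡ 3 and 255 ≡ 3 (mod 4), so (23/255) = −(255/23).
Reduce top mod 23: now compute (2/23).
Pull out 2: since 23 ≡ 7 (mod 8), (2/23) = +1.
Reached (1/23) = 1. Collecting the sign flips along the way, the symbol is +1.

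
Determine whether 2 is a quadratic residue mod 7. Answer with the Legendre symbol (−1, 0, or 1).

1

Pull out 2: since 7 ≡ 7 (mod 8), (2/7) = +1.
Reached (1/7) = 1. Collecting the sign flips along the way, the symbol is +1.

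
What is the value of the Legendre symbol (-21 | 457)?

1

First reduce: -21 ≡ 436 (mod 457).
Pull out 2^2: since 457 ≡ 1 (mod 8), (2/457) = +1, so (2/457)^2 = +1.
Reciprocity: 109 ≡ 1 and 457 ≡ 1 (mod 4), so (109/457) = +(457/109).
Reduce top mod 109: now compute (21/109).
Reciprocity: 21 ≡ 1 and 109 ≡ 1 (mod 4), so (21/109) = +(109/21).
Reduce top mod 21: now compute (4/21).
Pull out 2^2: since 21 ≡ 5 (mod 8), (2/21) = -1, so (2/21)^2 = +1.
Reached (1/21) = 1. Collecting the sign flips along the way, the symbol is +1.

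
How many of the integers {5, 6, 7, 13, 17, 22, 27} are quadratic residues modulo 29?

(5/29) = +1 → QR.
(6/29) = +1 → QR.
(7/29) = +1 → QR.
(13/29) = +1 → QR.
(17/29) = -1 → non-residue.
(22/29) = +1 → QR.
(27/29) = -1 → non-residue.
Total quadratic residues among the 7: 5.

5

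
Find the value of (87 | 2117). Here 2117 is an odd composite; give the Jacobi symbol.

0

Reciprocity: 87 ≡ 3 and 2117 ≡ 1 (mod 4), so (87/2117) = +(2117/87).
Reduce top mod 87: now compute (29/87).
Reciprocity: 29 ≡ 1 and 87 ≡ 3 (mod 4), so (29/87) = +(87/29).
Reduce top mod 29: now compute (0/29).
Top reduces to 0: gcd > 1, so the symbol is 0.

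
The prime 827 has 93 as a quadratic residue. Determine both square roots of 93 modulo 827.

191, 636

Since 827 ≡ 3 (mod 4), a square root of 93 is 93^((827+1)/4) = 93^207 mod 827.
Repeated squaring: 93^2≡379, 93^4≡570, 93^8≡716, 93^16≡743, 93^32≡440, 93^64≡82, 93^128≡108 (mod 827).
93^207 = 93^(128+64+8+4+2+1) ≡ 191 (mod 827).
Check: 191² = 36481 ≡ 93 (mod 827). The two roots are 191 and 636.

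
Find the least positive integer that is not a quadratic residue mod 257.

(2/257) = +1, so 2 is a residue.
(3/257) = −1, so 3 is the smallest positive non-residue mod 257.

3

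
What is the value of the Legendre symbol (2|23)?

1

Euler's criterion: (2/23) ≡ 2^11 (mod 23).
2^2 ≡ 4 (mod 23)
2^4 ≡ 16 (mod 23)
2^8 ≡ 3 (mod 23)
2^11 = 2^(8+2+1) ≡ 1 (mod 23).
Result is 1, so (2/23) = 1.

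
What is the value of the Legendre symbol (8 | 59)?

Euler's criterion: (8/59) ≡ 8^29 (mod 59).
8^2 ≡ 5 (mod 59)
8^4 ≡ 25 (mod 59)
8^8 ≡ 35 (mod 59)
8^16 ≡ 45 (mod 59)
8^29 = 8^(16+8+4+1) ≡ 58 (mod 59).
Result is 58 ≡ −1, so (8/59) = −1.

-1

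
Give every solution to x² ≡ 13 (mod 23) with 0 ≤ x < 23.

6, 17

Since 23 ≡ 3 (mod 4), a square root of 13 is 13^((23+1)/4) = 13^6 mod 23.
Repeated squaring: 13^2≡8, 13^4≡18 (mod 23).
13^6 = 13^(4+2) ≡ 6 (mod 23).
Check: 6² = 36 ≡ 13 (mod 23). The two roots are 6 and 17.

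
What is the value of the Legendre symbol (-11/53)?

1

First reduce: -11 ≡ 42 (mod 53).
Pull out 2: since 53 ≡ 5 (mod 8), (2/53) = -1.
Reciprocity: 21 ≡ 1 and 53 ≡ 1 (mod 4), so (21/53) = +(53/21).
Reduce top mod 21: now compute (11/21).
Reciprocity: 11 ≡ 3 and 21 ≡ 1 (mod 4), so (11/21) = +(21/11).
Reduce top mod 11: now compute (10/11).
Pull out 2: since 11 ≡ 3 (mod 8), (2/11) = -1.
Reciprocity: 5 ≡ 1 and 11 ≡ 3 (mod 4), so (5/11) = +(11/5).
Reduce top mod 5: now compute (1/5).
Reached (1/5) = 1. Collecting the sign flips along the way, the symbol is +1.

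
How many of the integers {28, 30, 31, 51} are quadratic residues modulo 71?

1

(28/71) = -1 → non-residue.
(30/71) = +1 → QR.
(31/71) = -1 → non-residue.
(51/71) = -1 → non-residue.
Total quadratic residues among the 4: 1.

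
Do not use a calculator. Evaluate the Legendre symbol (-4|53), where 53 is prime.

1

Euler's criterion: (-4/53) ≡ 49^26 (mod 53).
49^2 ≡ 16 (mod 53)
49^4 ≡ 44 (mod 53)
49^8 ≡ 28 (mod 53)
49^16 ≡ 42 (mod 53)
49^26 = 49^(16+8+2) ≡ 1 (mod 53).
Result is 1, so (-4/53) = 1.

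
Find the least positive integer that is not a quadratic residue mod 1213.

2

(2/1213) = −1, so 2 is the smallest positive non-residue mod 1213.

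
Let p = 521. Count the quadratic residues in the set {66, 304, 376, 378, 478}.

(66/521) = -1 → non-residue.
(304/521) = -1 → non-residue.
(376/521) = +1 → QR.
(378/521) = +1 → QR.
(478/521) = -1 → non-residue.
Total quadratic residues among the 5: 2.

2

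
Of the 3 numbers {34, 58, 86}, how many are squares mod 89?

(34/89) = +1 → QR.
(58/89) = -1 → non-residue.
(86/89) = -1 → non-residue.
Total quadratic residues among the 3: 1.

1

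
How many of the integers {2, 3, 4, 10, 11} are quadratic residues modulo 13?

3

(2/13) = -1 → non-residue.
(3/13) = +1 → QR.
(4/13) = +1 → QR.
(10/13) = +1 → QR.
(11/13) = -1 → non-residue.
Total quadratic residues among the 5: 3.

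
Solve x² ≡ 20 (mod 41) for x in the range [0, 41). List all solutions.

15, 26

41 ≡ 1 (mod 4), so we find a root by search.
Trying successive values, 15² = 225 ≡ 20 (mod 41). The other root is 41 − 15 = 26.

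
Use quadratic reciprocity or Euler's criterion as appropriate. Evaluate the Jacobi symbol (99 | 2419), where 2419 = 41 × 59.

1

Reciprocity: 99 ≡ 3 and 2419 ≡ 3 (mod 4), so (99/2419) = −(2419/99).
Reduce top mod 99: now compute (43/99).
Reciprocity: 43 ≡ 3 and 99 ≡ 3 (mod 4), so (43/99) = −(99/43).
Reduce top mod 43: now compute (13/43).
Reciprocity: 13 ≡ 1 and 43 ≡ 3 (mod 4), so (13/43) = +(43/13).
Reduce top mod 13: now compute (4/13).
Pull out 2^2: since 13 ≡ 5 (mod 8), (2/13) = -1, so (2/13)^2 = +1.
Reached (1/13) = 1. Collecting the sign flips along the way, the symbol is +1.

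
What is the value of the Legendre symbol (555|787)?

Euler's criterion: (555/787) ≡ 555^393 (mod 787).
555^2 ≡ 308 (mod 787)
555^4 ≡ 424 (mod 787)
555^8 ≡ 340 (mod 787)
555^16 ≡ 698 (mod 787)
555^32 ≡ 51 (mod 787)
555^64 ≡ 240 (mod 787)
555^128 ≡ 149 (mod 787)
555^256 ≡ 165 (mod 787)
555^393 = 555^(256+128+8+1) ≡ 1 (mod 787).
Result is 1, so (555/787) = 1.

1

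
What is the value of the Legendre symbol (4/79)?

Pull out 2^2: since 79 ≡ 7 (mod 8), (2/79) = +1, so (2/79)^2 = +1.
Reached (1/79) = 1. Collecting the sign flips along the way, the symbol is +1.

1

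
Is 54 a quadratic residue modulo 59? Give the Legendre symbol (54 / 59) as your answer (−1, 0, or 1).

-1

Euler's criterion: (54/59) ≡ 54^29 (mod 59).
54^2 ≡ 25 (mod 59)
54^4 ≡ 35 (mod 59)
54^8 ≡ 45 (mod 59)
54^16 ≡ 19 (mod 59)
54^29 = 54^(16+8+4+1) ≡ 58 (mod 59).
Result is 58 ≡ −1, so (54/59) = −1.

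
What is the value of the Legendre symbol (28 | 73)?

-1

Euler's criterion: (28/73) ≡ 28^36 (mod 73).
28^2 ≡ 54 (mod 73)
28^4 ≡ 69 (mod 73)
28^8 ≡ 16 (mod 73)
28^16 ≡ 37 (mod 73)
28^32 ≡ 55 (mod 73)
28^36 = 28^(32+4) ≡ 72 (mod 73).
Result is 72 ≡ −1, so (28/73) = −1.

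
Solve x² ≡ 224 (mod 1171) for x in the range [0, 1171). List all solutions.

Since 1171 ≡ 3 (mod 4), a square root of 224 is 224^((1171+1)/4) = 224^293 mod 1171.
Repeated squaring: 224^2≡994, 224^4≡883, 224^8≡974, 224^16≡166, 224^32≡623, 224^64≡528, 224^128≡86, 224^256≡370 (mod 1171).
224^293 = 224^(256+32+4+1) ≡ 203 (mod 1171).
Check: 203² = 41209 ≡ 224 (mod 1171). The two roots are 203 and 968.

203, 968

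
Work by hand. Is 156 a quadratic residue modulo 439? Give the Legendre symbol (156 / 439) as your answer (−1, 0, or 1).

Pull out 2^2: since 439 ≡ 7 (mod 8), (2/439) = +1, so (2/439)^2 = +1.
Reciprocity: 39 ≡ 3 and 439 ≡ 3 (mod 4), so (39/439) = −(439/39).
Reduce top mod 39: now compute (10/39).
Pull out 2: since 39 ≡ 7 (mod 8), (2/39) = +1.
Reciprocity: 5 ≡ 1 and 39 ≡ 3 (mod 4), so (5/39) = +(39/5).
Reduce top mod 5: now compute (4/5).
Pull out 2^2: since 5 ≡ 5 (mod 8), (2/5) = -1, so (2/5)^2 = +1.
Reached (1/5) = 1. Collecting the sign flips along the way, the symbol is -1.

-1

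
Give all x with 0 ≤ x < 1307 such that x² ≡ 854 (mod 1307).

Since 1307 ≡ 3 (mod 4), a square root of 854 is 854^((1307+1)/4) = 854^327 mod 1307.
Repeated squaring: 854^2≡10, 854^4≡100, 854^8≡851, 854^16≡123, 854^32≡752, 854^64≡880, 854^128≡656, 854^256≡333 (mod 1307).
854^327 = 854^(256+64+4+2+1) ≡ 118 (mod 1307).
Check: 118² = 13924 ≡ 854 (mod 1307). The two roots are 118 and 1189.

118, 1189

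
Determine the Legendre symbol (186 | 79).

-1

First reduce: 186 ≡ 28 (mod 79).
Pull out 2^2: since 79 ≡ 7 (mod 8), (2/79) = +1, so (2/79)^2 = +1.
Reciprocity: 7 ≡ 3 and 79 ≡ 3 (mod 4), so (7/79) = −(79/7).
Reduce top mod 7: now compute (2/7).
Pull out 2: since 7 ≡ 7 (mod 8), (2/7) = +1.
Reached (1/7) = 1. Collecting the sign flips along the way, the symbol is -1.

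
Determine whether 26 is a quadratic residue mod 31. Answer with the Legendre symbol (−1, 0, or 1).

-1

Euler's criterion: (26/31) ≡ 26^15 (mod 31).
26^2 ≡ 25 (mod 31)
26^4 ≡ 5 (mod 31)
26^8 ≡ 25 (mod 31)
26^15 = 26^(8+4+2+1) ≡ 30 (mod 31).
Result is 30 ≡ −1, so (26/31) = −1.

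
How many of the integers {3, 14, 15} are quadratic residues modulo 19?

(3/19) = -1 → non-residue.
(14/19) = -1 → non-residue.
(15/19) = -1 → non-residue.
Total quadratic residues among the 3: 0.

0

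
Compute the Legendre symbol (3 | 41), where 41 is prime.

Euler's criterion: (3/41) ≡ 3^20 (mod 41).
3^2 ≡ 9 (mod 41)
3^4 ≡ 40 (mod 41)
3^8 ≡ 1 (mod 41)
3^16 ≡ 1 (mod 41)
3^20 = 3^(16+4) ≡ 40 (mod 41).
Result is 40 ≡ −1, so (3/41) = −1.

-1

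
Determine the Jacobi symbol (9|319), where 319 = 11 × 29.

1

Reciprocity: 9 ≡ 1 and 319 ≡ 3 (mod 4), so (9/319) = +(319/9).
Reduce top mod 9: now compute (4/9).
Pull out 2^2: since 9 ≡ 1 (mod 8), (2/9) = +1, so (2/9)^2 = +1.
Reached (1/9) = 1. Collecting the sign flips along the way, the symbol is +1.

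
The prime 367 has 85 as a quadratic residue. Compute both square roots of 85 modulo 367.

67, 300

Since 367 ≡ 3 (mod 4), a square root of 85 is 85^((367+1)/4) = 85^92 mod 367.
Repeated squaring: 85^2≡252, 85^4≡13, 85^8≡169, 85^16≡302, 85^32≡188, 85^64≡112 (mod 367).
85^92 = 85^(64+16+8+4) ≡ 67 (mod 367).
Check: 67² = 4489 ≡ 85 (mod 367). The two roots are 67 and 300.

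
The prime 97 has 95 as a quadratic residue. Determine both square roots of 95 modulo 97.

17, 80

97 ≡ 1 (mod 4), so we find a root by search.
Trying successive values, 17² = 289 ≡ 95 (mod 97). The other root is 97 − 17 = 80.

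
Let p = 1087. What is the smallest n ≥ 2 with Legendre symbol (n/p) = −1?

3

(2/1087) = +1, so 2 is a residue.
(3/1087) = −1, so 3 is the smallest positive non-residue mod 1087.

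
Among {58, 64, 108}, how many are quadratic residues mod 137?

1

(58/137) = -1 → non-residue.
(64/137) = +1 → QR.
(108/137) = -1 → non-residue.
Total quadratic residues among the 3: 1.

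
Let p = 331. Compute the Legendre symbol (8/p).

-1

Pull out 2^3: since 331 ≡ 3 (mod 8), (2/331) = -1, so (2/331)^3 = -1.
Reached (1/331) = 1. Collecting the sign flips along the way, the symbol is -1.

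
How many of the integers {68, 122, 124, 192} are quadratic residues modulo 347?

(68/347) = -1 → non-residue.
(122/347) = -1 → non-residue.
(124/347) = +1 → QR.
(192/347) = +1 → QR.
Total quadratic residues among the 4: 2.

2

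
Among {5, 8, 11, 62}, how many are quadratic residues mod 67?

(5/67) = -1 → non-residue.
(8/67) = -1 → non-residue.
(11/67) = -1 → non-residue.
(62/67) = +1 → QR.
Total quadratic residues among the 4: 1.

1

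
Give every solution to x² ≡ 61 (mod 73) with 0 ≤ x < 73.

34, 39

73 ≡ 1 (mod 4), so we find a root by search.
Trying successive values, 34² = 1156 ≡ 61 (mod 73). The other root is 73 − 34 = 39.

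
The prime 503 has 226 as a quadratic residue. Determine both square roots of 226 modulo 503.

27, 476

Since 503 ≡ 3 (mod 4), a square root of 226 is 226^((503+1)/4) = 226^126 mod 503.
Repeated squaring: 226^2≡273, 226^4≡85, 226^8≡183, 226^16≡291, 226^32≡177, 226^64≡143 (mod 503).
226^126 = 226^(64+32+16+8+4+2) ≡ 27 (mod 503).
Check: 27² = 729 ≡ 226 (mod 503). The two roots are 27 and 476.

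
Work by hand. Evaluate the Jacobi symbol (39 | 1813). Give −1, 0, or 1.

-1

Reciprocity: 39 ≡ 3 and 1813 ≡ 1 (mod 4), so (39/1813) = +(1813/39).
Reduce top mod 39: now compute (19/39).
Reciprocity: 19 ≡ 3 and 39 ≡ 3 (mod 4), so (19/39) = −(39/19).
Reduce top mod 19: now compute (1/19).
Reached (1/19) = 1. Collecting the sign flips along the way, the symbol is -1.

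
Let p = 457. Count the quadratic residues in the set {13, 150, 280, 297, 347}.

(13/457) = -1 → non-residue.
(150/457) = +1 → QR.
(280/457) = -1 → non-residue.
(297/457) = -1 → non-residue.
(347/457) = +1 → QR.
Total quadratic residues among the 5: 2.

2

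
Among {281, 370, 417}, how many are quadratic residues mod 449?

1

(281/449) = -1 → non-residue.
(370/449) = -1 → non-residue.
(417/449) = +1 → QR.
Total quadratic residues among the 3: 1.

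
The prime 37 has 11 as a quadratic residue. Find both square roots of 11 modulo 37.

37 ≡ 1 (mod 4), so we find a root by search.
Trying successive values, 14² = 196 ≡ 11 (mod 37). The other root is 37 − 14 = 23.

14, 23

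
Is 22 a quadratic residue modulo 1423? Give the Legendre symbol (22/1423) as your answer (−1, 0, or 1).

-1

Pull out 2: since 1423 ≡ 7 (mod 8), (2/1423) = +1.
Reciprocity: 11 ≡ 3 and 1423 ≡ 3 (mod 4), so (11/1423) = −(1423/11).
Reduce top mod 11: now compute (4/11).
Pull out 2^2: since 11 ≡ 3 (mod 8), (2/11) = -1, so (2/11)^2 = +1.
Reached (1/11) = 1. Collecting the sign flips along the way, the symbol is -1.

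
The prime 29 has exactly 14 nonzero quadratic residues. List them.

Square k = 1,…,14 (k and 29−k give the same square):
1²=1, 2²=4, 3²=9, 4²=16, 5²=25, 6²≡7, 7²≡20, 8²≡6, 9²≡23, 10²≡13, 11²≡5, 12²≡28, 13²≡24, 14²≡22 (mod 29).
So the quadratic residues mod 29 are {1, 4, 5, 6, 7, 9, 13, 16, 20, 22, 23, 24, 25, 28}.

1, 4, 5, 6, 7, 9, 13, 16, 20, 22, 23, 24, 25, 28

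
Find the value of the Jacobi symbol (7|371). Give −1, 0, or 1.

0

Reciprocity: 7 ≡ 3 and 371 ≡ 3 (mod 4), so (7/371) = −(371/7).
Reduce top mod 7: now compute (0/7).
Top reduces to 0: gcd > 1, so the symbol is 0.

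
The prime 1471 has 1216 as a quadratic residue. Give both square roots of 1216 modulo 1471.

Since 1471 ≡ 3 (mod 4), a square root of 1216 is 1216^((1471+1)/4) = 1216^368 mod 1471.
Repeated squaring: 1216^2≡301, 1216^4≡870, 1216^8≡806, 1216^16≡925, 1216^32≡974, 1216^64≡1352, 1216^128≡922, 1216^256≡1317 (mod 1471).
1216^368 = 1216^(256+64+32+16) ≡ 1203 (mod 1471).
Check: 1203² = 1447209 ≡ 1216 (mod 1471). The two roots are 268 and 1203.

268, 1203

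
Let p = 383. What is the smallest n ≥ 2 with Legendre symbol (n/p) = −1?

(2/383) = +1, so 2 is a residue.
(3/383) = +1, so 3 is a residue.
(4/383) = +1, so 4 is a residue.
(5/383) = −1, so 5 is the smallest positive non-residue mod 383.

5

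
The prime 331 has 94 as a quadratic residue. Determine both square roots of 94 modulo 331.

Since 331 ≡ 3 (mod 4), a square root of 94 is 94^((331+1)/4) = 94^83 mod 331.
Repeated squaring: 94^2≡230, 94^4≡271, 94^8≡290, 94^16≡26, 94^32≡14, 94^64≡196 (mod 331).
94^83 = 94^(64+16+2+1) ≡ 184 (mod 331).
Check: 184² = 33856 ≡ 94 (mod 331). The two roots are 147 and 184.

147, 184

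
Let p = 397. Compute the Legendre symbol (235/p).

Reciprocity: 235 ≡ 3 and 397 ≡ 1 (mod 4), so (235/397) = +(397/235).
Reduce top mod 235: now compute (162/235).
Pull out 2: since 235 ≡ 3 (mod 8), (2/235) = -1.
Reciprocity: 81 ≡ 1 and 235 ≡ 3 (mod 4), so (81/235) = +(235/81).
Reduce top mod 81: now compute (73/81).
Reciprocity: 73 ≡ 1 and 81 ≡ 1 (mod 4), so (73/81) = +(81/73).
Reduce top mod 73: now compute (8/73).
Pull out 2^3: since 73 ≡ 1 (mod 8), (2/73) = +1, so (2/73)^3 = +1.
Reached (1/73) = 1. Collecting the sign flips along the way, the symbol is -1.

-1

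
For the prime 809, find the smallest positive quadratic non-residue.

(2/809) = +1, so 2 is a residue.
(3/809) = −1, so 3 is the smallest positive non-residue mod 809.

3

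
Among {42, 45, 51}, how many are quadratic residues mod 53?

(42/53) = +1 → QR.
(45/53) = -1 → non-residue.
(51/53) = -1 → non-residue.
Total quadratic residues among the 3: 1.

1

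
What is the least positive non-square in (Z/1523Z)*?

(2/1523) = −1, so 2 is the smallest positive non-residue mod 1523.

2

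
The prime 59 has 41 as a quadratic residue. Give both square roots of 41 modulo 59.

Since 59 ≡ 3 (mod 4), a square root of 41 is 41^((59+1)/4) = 41^15 mod 59.
Repeated squaring: 41^2≡29, 41^4≡15, 41^8≡48 (mod 59).
41^15 = 41^(8+4+2+1) ≡ 49 (mod 59).
Check: 49² = 2401 ≡ 41 (mod 59). The two roots are 10 and 49.

10, 49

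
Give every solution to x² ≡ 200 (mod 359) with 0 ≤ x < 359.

169, 190

Since 359 ≡ 3 (mod 4), a square root of 200 is 200^((359+1)/4) = 200^90 mod 359.
Repeated squaring: 200^2≡151, 200^4≡184, 200^8≡110, 200^16≡253, 200^32≡107, 200^64≡320 (mod 359).
200^90 = 200^(64+16+8+2) ≡ 169 (mod 359).
Check: 169² = 28561 ≡ 200 (mod 359). The two roots are 169 and 190.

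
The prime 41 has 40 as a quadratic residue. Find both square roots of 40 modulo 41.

41 ≡ 1 (mod 4), so we find a root by search.
Trying successive values, 9² = 81 ≡ 40 (mod 41). The other root is 41 − 9 = 32.

9, 32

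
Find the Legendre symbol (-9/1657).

First reduce: -9 ≡ 1648 (mod 1657).
Pull out 2^4: since 1657 ≡ 1 (mod 8), (2/1657) = +1, so (2/1657)^4 = +1.
Reciprocity: 103 ≡ 3 and 1657 ≡ 1 (mod 4), so (103/1657) = +(1657/103).
Reduce top mod 103: now compute (9/103).
Reciprocity: 9 ≡ 1 and 103 ≡ 3 (mod 4), so (9/103) = +(103/9).
Reduce top mod 9: now compute (4/9).
Pull out 2^2: since 9 ≡ 1 (mod 8), (2/9) = +1, so (2/9)^2 = +1.
Reached (1/9) = 1. Collecting the sign flips along the way, the symbol is +1.

1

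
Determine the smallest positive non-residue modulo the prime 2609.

3

(2/2609) = +1, so 2 is a residue.
(3/2609) = −1, so 3 is the smallest positive non-residue mod 2609.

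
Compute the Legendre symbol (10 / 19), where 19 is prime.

Pull out 2: since 19 ≡ 3 (mod 8), (2/19) = -1.
Reciprocity: 5 ≡ 1 and 19 ≡ 3 (mod 4), so (5/19) = +(19/5).
Reduce top mod 5: now compute (4/5).
Pull out 2^2: since 5 ≡ 5 (mod 8), (2/5) = -1, so (2/5)^2 = +1.
Reached (1/5) = 1. Collecting the sign flips along the way, the symbol is -1.

-1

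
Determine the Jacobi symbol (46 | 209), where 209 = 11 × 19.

1

Pull out 2: since 209 ≡ 1 (mod 8), (2/209) = +1.
Reciprocity: 23 ≡ 3 and 209 ≡ 1 (mod 4), so (23/209) = +(209/23).
Reduce top mod 23: now compute (2/23).
Pull out 2: since 23 ≡ 7 (mod 8), (2/23) = +1.
Reached (1/23) = 1. Collecting the sign flips along the way, the symbol is +1.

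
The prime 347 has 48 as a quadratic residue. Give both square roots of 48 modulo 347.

33, 314

Since 347 ≡ 3 (mod 4), a square root of 48 is 48^((347+1)/4) = 48^87 mod 347.
Repeated squaring: 48^2≡222, 48^4≡10, 48^8≡100, 48^16≡284, 48^32≡152, 48^64≡202 (mod 347).
48^87 = 48^(64+16+4+2+1) ≡ 33 (mod 347).
Check: 33² = 1089 ≡ 48 (mod 347). The two roots are 33 and 314.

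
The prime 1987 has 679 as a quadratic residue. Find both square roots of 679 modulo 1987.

980, 1007

Since 1987 ≡ 3 (mod 4), a square root of 679 is 679^((1987+1)/4) = 679^497 mod 1987.
Repeated squaring: 679^2≡57, 679^4≡1262, 679^8≡1057, 679^16≡555, 679^32≡40, 679^64≡1600, 679^128≡744, 679^256≡1150 (mod 1987).
679^497 = 679^(256+128+64+32+16+1) ≡ 1007 (mod 1987).
Check: 1007² = 1014049 ≡ 679 (mod 1987). The two roots are 980 and 1007.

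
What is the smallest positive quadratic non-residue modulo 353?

3

(2/353) = +1, so 2 is a residue.
(3/353) = −1, so 3 is the smallest positive non-residue mod 353.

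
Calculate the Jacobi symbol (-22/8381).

1

First reduce: -22 ≡ 8359 (mod 8381).
Reciprocity: 8359 ≡ 3 and 8381 ≡ 1 (mod 4), so (8359/8381) = +(8381/8359).
Reduce top mod 8359: now compute (22/8359).
Pull out 2: since 8359 ≡ 7 (mod 8), (2/8359) = +1.
Reciprocity: 11 ≡ 3 and 8359 ≡ 3 (mod 4), so (11/8359) = −(8359/11).
Reduce top mod 11: now compute (10/11).
Pull out 2: since 11 ≡ 3 (mod 8), (2/11) = -1.
Reciprocity: 5 ≡ 1 and 11 ≡ 3 (mod 4), so (5/11) = +(11/5).
Reduce top mod 5: now compute (1/5).
Reached (1/5) = 1. Collecting the sign flips along the way, the symbol is +1.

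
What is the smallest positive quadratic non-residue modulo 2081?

3

(2/2081) = +1, so 2 is a residue.
(3/2081) = −1, so 3 is the smallest positive non-residue mod 2081.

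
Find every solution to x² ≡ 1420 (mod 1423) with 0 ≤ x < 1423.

136, 1287

Since 1423 ≡ 3 (mod 4), a square root of 1420 is 1420^((1423+1)/4) = 1420^356 mod 1423.
Repeated squaring: 1420^2≡9, 1420^4≡81, 1420^8≡869, 1420^16≡971, 1420^32≡815, 1420^64≡1107, 1420^128≡246, 1420^256≡750 (mod 1423).
1420^356 = 1420^(256+64+32+4) ≡ 1287 (mod 1423).
Check: 1287² = 1656369 ≡ 1420 (mod 1423). The two roots are 136 and 1287.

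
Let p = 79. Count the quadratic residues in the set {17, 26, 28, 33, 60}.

(17/79) = -1 → non-residue.
(26/79) = +1 → QR.
(28/79) = -1 → non-residue.
(33/79) = -1 → non-residue.
(60/79) = -1 → non-residue.
Total quadratic residues among the 5: 1.

1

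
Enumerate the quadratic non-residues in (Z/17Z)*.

3,5,6,7,10,11,12,14

Square k = 1,…,8 (k and 17−k give the same square):
1²=1, 2²=4, 3²=9, 4²=16, 5²≡8, 6²≡2, 7²≡15, 8²≡13 (mod 17).
The residues are {1, 2, 4, 8, 9, 13, 15, 16}; the non-residues are the remaining 8 nonzero classes.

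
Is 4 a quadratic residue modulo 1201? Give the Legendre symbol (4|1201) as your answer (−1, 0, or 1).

Pull out 2^2: since 1201 ≡ 1 (mod 8), (2/1201) = +1, so (2/1201)^2 = +1.
Reached (1/1201) = 1. Collecting the sign flips along the way, the symbol is +1.

1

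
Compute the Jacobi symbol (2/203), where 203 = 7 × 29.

-1

Pull out 2: since 203 ≡ 3 (mod 8), (2/203) = -1.
Reached (1/203) = 1. Collecting the sign flips along the way, the symbol is -1.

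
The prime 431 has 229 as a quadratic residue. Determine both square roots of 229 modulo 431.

192, 239

Since 431 ≡ 3 (mod 4), a square root of 229 is 229^((431+1)/4) = 229^108 mod 431.
Repeated squaring: 229^2≡290, 229^4≡55, 229^8≡8, 229^16≡64, 229^32≡217, 229^64≡110 (mod 431).
229^108 = 229^(64+32+8+4) ≡ 192 (mod 431).
Check: 192² = 36864 ≡ 229 (mod 431). The two roots are 192 and 239.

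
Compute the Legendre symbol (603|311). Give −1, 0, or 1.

1

First reduce: 603 ≡ 292 (mod 311).
Pull out 2^2: since 311 ≡ 7 (mod 8), (2/311) = +1, so (2/311)^2 = +1.
Reciprocity: 73 ≡ 1 and 311 ≡ 3 (mod 4), so (73/311) = +(311/73).
Reduce top mod 73: now compute (19/73).
Reciprocity: 19 ≡ 3 and 73 ≡ 1 (mod 4), so (19/73) = +(73/19).
Reduce top mod 19: now compute (16/19).
Pull out 2^4: since 19 ≡ 3 (mod 8), (2/19) = -1, so (2/19)^4 = +1.
Reached (1/19) = 1. Collecting the sign flips along the way, the symbol is +1.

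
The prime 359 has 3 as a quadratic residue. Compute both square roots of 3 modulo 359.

Since 359 ≡ 3 (mod 4), a square root of 3 is 3^((359+1)/4) = 3^90 mod 359.
Repeated squaring: 3^2≡9, 3^4≡81, 3^8≡99, 3^16≡108, 3^32≡176, 3^64≡102 (mod 359).
3^90 = 3^(64+16+8+2) ≡ 196 (mod 359).
Check: 196² = 38416 ≡ 3 (mod 359). The two roots are 163 and 196.

163, 196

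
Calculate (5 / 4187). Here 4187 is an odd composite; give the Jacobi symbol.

-1

Reciprocity: 5 ≡ 1 and 4187 ≡ 3 (mod 4), so (5/4187) = +(4187/5).
Reduce top mod 5: now compute (2/5).
Pull out 2: since 5 ≡ 5 (mod 8), (2/5) = -1.
Reached (1/5) = 1. Collecting the sign flips along the way, the symbol is -1.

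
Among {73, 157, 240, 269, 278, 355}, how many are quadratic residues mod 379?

0

(73/379) = -1 → non-residue.
(157/379) = -1 → non-residue.
(240/379) = -1 → non-residue.
(269/379) = -1 → non-residue.
(278/379) = -1 → non-residue.
(355/379) = -1 → non-residue.
Total quadratic residues among the 6: 0.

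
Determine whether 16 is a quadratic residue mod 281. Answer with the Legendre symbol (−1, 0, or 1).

1

Pull out 2^4: since 281 ≡ 1 (mod 8), (2/281) = +1, so (2/281)^4 = +1.
Reached (1/281) = 1. Collecting the sign flips along the way, the symbol is +1.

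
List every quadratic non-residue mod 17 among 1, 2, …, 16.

3,5,6,7,10,11,12,14

Square k = 1,…,8 (k and 17−k give the same square):
1²=1, 2²=4, 3²=9, 4²=16, 5²≡8, 6²≡2, 7²≡15, 8²≡13 (mod 17).
The residues are {1, 2, 4, 8, 9, 13, 15, 16}; the non-residues are the remaining 8 nonzero classes.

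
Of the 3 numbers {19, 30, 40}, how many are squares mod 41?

1

(19/41) = -1 → non-residue.
(30/41) = -1 → non-residue.
(40/41) = +1 → QR.
Total quadratic residues among the 3: 1.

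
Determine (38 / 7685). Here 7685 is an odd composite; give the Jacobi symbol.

Pull out 2: since 7685 ≡ 5 (mod 8), (2/7685) = -1.
Reciprocity: 19 ≡ 3 and 7685 ≡ 1 (mod 4), so (19/7685) = +(7685/19).
Reduce top mod 19: now compute (9/19).
Reciprocity: 9 ≡ 1 and 19 ≡ 3 (mod 4), so (9/19) = +(19/9).
Reduce top mod 9: now compute (1/9).
Reached (1/9) = 1. Collecting the sign flips along the way, the symbol is -1.

-1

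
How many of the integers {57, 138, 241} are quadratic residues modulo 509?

3

(57/509) = +1 → QR.
(138/509) = +1 → QR.
(241/509) = +1 → QR.
Total quadratic residues among the 3: 3.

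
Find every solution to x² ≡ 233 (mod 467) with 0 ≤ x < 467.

Since 467 ≡ 3 (mod 4), a square root of 233 is 233^((467+1)/4) = 233^117 mod 467.
Repeated squaring: 233^2≡117, 233^4≡146, 233^8≡301, 233^16≡3, 233^32≡9, 233^64≡81 (mod 467).
233^117 = 233^(64+32+16+4+1) ≡ 63 (mod 467).
Check: 63² = 3969 ≡ 233 (mod 467). The two roots are 63 and 404.

63, 404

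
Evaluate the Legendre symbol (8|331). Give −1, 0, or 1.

-1

Euler's criterion: (8/331) ≡ 8^165 (mod 331).
8^2 ≡ 64 (mod 331)
8^4 ≡ 124 (mod 331)
8^8 ≡ 150 (mod 331)
8^16 ≡ 323 (mod 331)
8^32 ≡ 64 (mod 331)
8^64 ≡ 124 (mod 331)
8^128 ≡ 150 (mod 331)
8^165 = 8^(128+32+4+1) ≡ 330 (mod 331).
Result is 330 ≡ −1, so (8/331) = −1.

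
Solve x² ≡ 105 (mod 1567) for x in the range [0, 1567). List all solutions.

Since 1567 ≡ 3 (mod 4), a square root of 105 is 105^((1567+1)/4) = 105^392 mod 1567.
Repeated squaring: 105^2≡56, 105^4≡2, 105^8≡4, 105^16≡16, 105^32≡256, 105^64≡1289, 105^128≡501, 105^256≡281 (mod 1567).
105^392 = 105^(256+128+8) ≡ 571 (mod 1567).
Check: 571² = 326041 ≡ 105 (mod 1567). The two roots are 571 and 996.

571, 996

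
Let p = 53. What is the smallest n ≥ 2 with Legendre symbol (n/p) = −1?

(2/53) = −1, so 2 is the smallest positive non-residue mod 53.

2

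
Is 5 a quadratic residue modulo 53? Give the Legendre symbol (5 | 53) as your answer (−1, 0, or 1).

Euler's criterion: (5/53) ≡ 5^26 (mod 53).
5^2 ≡ 25 (mod 53)
5^4 ≡ 42 (mod 53)
5^8 ≡ 15 (mod 53)
5^16 ≡ 13 (mod 53)
5^26 = 5^(16+8+2) ≡ 52 (mod 53).
Result is 52 ≡ −1, so (5/53) = −1.

-1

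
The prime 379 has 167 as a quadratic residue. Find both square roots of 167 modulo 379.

Since 379 ≡ 3 (mod 4), a square root of 167 is 167^((379+1)/4) = 167^95 mod 379.
Repeated squaring: 167^2≡222, 167^4≡14, 167^8≡196, 167^16≡137, 167^32≡198, 167^64≡167 (mod 379).
167^95 = 167^(64+16+8+4+2+1) ≡ 198 (mod 379).
Check: 198² = 39204 ≡ 167 (mod 379). The two roots are 181 and 198.

181, 198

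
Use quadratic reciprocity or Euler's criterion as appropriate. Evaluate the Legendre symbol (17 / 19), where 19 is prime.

1

Euler's criterion: (17/19) ≡ 17^9 (mod 19).
17^2 ≡ 4 (mod 19)
17^4 ≡ 16 (mod 19)
17^8 ≡ 9 (mod 19)
17^9 = 17^(8+1) ≡ 1 (mod 19).
Result is 1, so (17/19) = 1.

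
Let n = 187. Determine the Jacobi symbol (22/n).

0

Pull out 2: since 187 ≡ 3 (mod 8), (2/187) = -1.
Reciprocity: 11 ≡ 3 and 187 ≡ 3 (mod 4), so (11/187) = −(187/11).
Reduce top mod 11: now compute (0/11).
Top reduces to 0: gcd > 1, so the symbol is 0.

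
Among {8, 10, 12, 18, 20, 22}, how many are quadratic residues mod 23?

3

(8/23) = +1 → QR.
(10/23) = -1 → non-residue.
(12/23) = +1 → QR.
(18/23) = +1 → QR.
(20/23) = -1 → non-residue.
(22/23) = -1 → non-residue.
Total quadratic residues among the 6: 3.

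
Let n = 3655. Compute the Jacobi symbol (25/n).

0

Reciprocity: 25 ≡ 1 and 3655 ≡ 3 (mod 4), so (25/3655) = +(3655/25).
Reduce top mod 25: now compute (5/25).
Reciprocity: 5 ≡ 1 and 25 ≡ 1 (mod 4), so (5/25) = +(25/5).
Reduce top mod 5: now compute (0/5).
Top reduces to 0: gcd > 1, so the symbol is 0.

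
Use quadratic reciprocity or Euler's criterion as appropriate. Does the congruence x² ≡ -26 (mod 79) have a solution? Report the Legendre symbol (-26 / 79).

-1

Euler's criterion: (-26/79) ≡ 53^39 (mod 79).
53^2 ≡ 44 (mod 79)
53^4 ≡ 40 (mod 79)
53^8 ≡ 20 (mod 79)
53^16 ≡ 5 (mod 79)
53^32 ≡ 25 (mod 79)
53^39 = 53^(32+4+2+1) ≡ 78 (mod 79).
Result is 78 ≡ −1, so (-26/79) = −1.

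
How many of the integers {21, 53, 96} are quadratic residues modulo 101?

(21/101) = +1 → QR.
(53/101) = -1 → non-residue.
(96/101) = +1 → QR.
Total quadratic residues among the 3: 2.

2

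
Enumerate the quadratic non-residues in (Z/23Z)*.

5 7 10 11 14 15 17 19 20 21 22

Square k = 1,…,11 (k and 23−k give the same square):
1²=1, 2²=4, 3²=9, 4²=16, 5²≡2, 6²≡13, 7²≡3, 8²≡18, 9²≡12, 10²≡8, 11²≡6 (mod 23).
The residues are {1, 2, 3, 4, 6, 8, 9, 12, 13, 16, 18}; the non-residues are the remaining 11 nonzero classes.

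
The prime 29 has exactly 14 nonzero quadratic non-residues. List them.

Square k = 1,…,14 (k and 29−k give the same square):
1²=1, 2²=4, 3²=9, 4²=16, 5²=25, 6²≡7, 7²≡20, 8²≡6, 9²≡23, 10²≡13, 11²≡5, 12²≡28, 13²≡24, 14²≡22 (mod 29).
The residues are {1, 4, 5, 6, 7, 9, 13, 16, 20, 22, 23, 24, 25, 28}; the non-residues are the remaining 14 nonzero classes.

2,3,8,10,11,12,14,15,17,18,19,21,26,27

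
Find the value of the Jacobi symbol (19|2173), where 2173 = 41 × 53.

1

Reciprocity: 19 ≡ 3 and 2173 ≡ 1 (mod 4), so (19/2173) = +(2173/19).
Reduce top mod 19: now compute (7/19).
Reciprocity: 7 ≡ 3 and 19 ≡ 3 (mod 4), so (7/19) = −(19/7).
Reduce top mod 7: now compute (5/7).
Reciprocity: 5 ≡ 1 and 7 ≡ 3 (mod 4), so (5/7) = +(7/5).
Reduce top mod 5: now compute (2/5).
Pull out 2: since 5 ≡ 5 (mod 8), (2/5) = -1.
Reached (1/5) = 1. Collecting the sign flips along the way, the symbol is +1.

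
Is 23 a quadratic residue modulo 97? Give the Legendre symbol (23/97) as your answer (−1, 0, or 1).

-1

Reciprocity: 23 ≡ 3 and 97 ≡ 1 (mod 4), so (23/97) = +(97/23).
Reduce top mod 23: now compute (5/23).
Reciprocity: 5 ≡ 1 and 23 ≡ 3 (mod 4), so (5/23) = +(23/5).
Reduce top mod 5: now compute (3/5).
Reciprocity: 3 ≡ 3 and 5 ≡ 1 (mod 4), so (3/5) = +(5/3).
Reduce top mod 3: now compute (2/3).
Pull out 2: since 3 ≡ 3 (mod 8), (2/3) = -1.
Reached (1/3) = 1. Collecting the sign flips along the way, the symbol is -1.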